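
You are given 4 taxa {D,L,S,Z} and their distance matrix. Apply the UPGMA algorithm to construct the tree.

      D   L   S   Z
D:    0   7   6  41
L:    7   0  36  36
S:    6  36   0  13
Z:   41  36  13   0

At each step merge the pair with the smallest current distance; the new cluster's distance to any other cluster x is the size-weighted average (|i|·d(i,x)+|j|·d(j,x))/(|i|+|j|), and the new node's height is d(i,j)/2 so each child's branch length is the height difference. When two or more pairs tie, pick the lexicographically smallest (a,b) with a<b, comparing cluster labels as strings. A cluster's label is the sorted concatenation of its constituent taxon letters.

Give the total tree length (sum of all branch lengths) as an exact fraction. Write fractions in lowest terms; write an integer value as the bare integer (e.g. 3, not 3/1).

175/4

step 1: merge (D,S) at d=6; branch lengths D→3, S→3; new cluster DS
  updated: d(DS,L)=43/2, d(DS,Z)=27
step 2: merge (DS,L) at d=43/2; branch lengths DS→31/4, L→43/4; new cluster DLS
  updated: d(DLS,Z)=30
step 3: merge (DLS,Z) at d=30; branch lengths DLS→17/4, Z→15; new cluster DLSZ
final tree: (((D:3,S:3):31/4,L:43/4):17/4,Z:15)
total length: 175/4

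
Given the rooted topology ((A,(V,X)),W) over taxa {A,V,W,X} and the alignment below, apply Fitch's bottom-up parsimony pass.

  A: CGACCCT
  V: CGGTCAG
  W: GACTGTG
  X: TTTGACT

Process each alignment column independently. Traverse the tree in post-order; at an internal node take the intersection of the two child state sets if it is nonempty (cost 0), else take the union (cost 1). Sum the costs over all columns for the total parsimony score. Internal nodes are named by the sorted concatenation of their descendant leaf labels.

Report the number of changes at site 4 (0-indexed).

2

site 0, node VX: V={C} ∪ X={T} → {C,T} (+1)
site 0, node AVX: A={C} ∩ VX={C,T} → {C} (+0)
site 0, node AVWX: AVX={C} ∪ W={G} → {C,G} (+1)
site 1, node VX: V={G} ∪ X={T} → {G,T} (+1)
site 1, node AVX: A={G} ∩ VX={G,T} → {G} (+0)
site 1, node AVWX: AVX={G} ∪ W={A} → {A,G} (+1)
site 2, node VX: V={G} ∪ X={T} → {G,T} (+1)
site 2, node AVX: A={A} ∪ VX={G,T} → {A,G,T} (+1)
site 2, node AVWX: AVX={A,G,T} ∪ W={C} → {A,C,G,T} (+1)
site 3, node VX: V={T} ∪ X={G} → {G,T} (+1)
site 3, node AVX: A={C} ∪ VX={G,T} → {C,G,T} (+1)
site 3, node AVWX: AVX={C,G,T} ∩ W={T} → {T} (+0)
site 4, node VX: V={C} ∪ X={A} → {A,C} (+1)
site 4, node AVX: A={C} ∩ VX={A,C} → {C} (+0)
site 4, node AVWX: AVX={C} ∪ W={G} → {C,G} (+1)
site 5, node VX: V={A} ∪ X={C} → {A,C} (+1)
site 5, node AVX: A={C} ∩ VX={A,C} → {C} (+0)
site 5, node AVWX: AVX={C} ∪ W={T} → {C,T} (+1)
site 6, node VX: V={G} ∪ X={T} → {G,T} (+1)
site 6, node AVX: A={T} ∩ VX={G,T} → {T} (+0)
site 6, node AVWX: AVX={T} ∪ W={G} → {G,T} (+1)
per-site changes: [2, 2, 3, 2, 2, 2, 2]; total = 15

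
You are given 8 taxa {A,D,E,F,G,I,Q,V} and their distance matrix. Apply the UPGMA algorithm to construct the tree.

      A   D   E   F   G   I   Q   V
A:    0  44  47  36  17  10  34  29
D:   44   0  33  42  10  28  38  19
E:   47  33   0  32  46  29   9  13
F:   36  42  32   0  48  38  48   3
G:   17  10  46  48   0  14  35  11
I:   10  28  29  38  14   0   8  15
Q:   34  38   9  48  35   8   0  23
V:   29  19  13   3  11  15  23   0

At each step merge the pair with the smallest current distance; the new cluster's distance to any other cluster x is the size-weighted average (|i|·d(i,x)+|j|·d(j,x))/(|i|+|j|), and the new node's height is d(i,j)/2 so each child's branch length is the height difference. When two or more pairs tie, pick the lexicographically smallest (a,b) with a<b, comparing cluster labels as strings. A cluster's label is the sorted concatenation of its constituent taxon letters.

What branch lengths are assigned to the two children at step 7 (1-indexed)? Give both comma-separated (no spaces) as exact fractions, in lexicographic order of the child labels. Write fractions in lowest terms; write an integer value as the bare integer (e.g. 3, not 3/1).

5/12,19/12

iteration 1: select F,V (d=3); attach at lengths (3/2, 3/2); label the merged cluster FV
  updated: d(A,FV)=65/2, d(D,FV)=61/2, d(E,FV)=45/2, d(FV,G)=59/2, d(FV,I)=53/2, d(FV,Q)=71/2
iteration 2: select I,Q (d=8); attach at lengths (4, 4); label the merged cluster IQ
  updated: d(A,IQ)=22, d(D,IQ)=33, d(E,IQ)=19, d(FV,IQ)=31, d(G,IQ)=49/2
iteration 3: select D,G (d=10); attach at lengths (5, 5); label the merged cluster DG
  updated: d(A,DG)=61/2, d(DG,E)=79/2, d(DG,FV)=30, d(DG,IQ)=115/4
iteration 4: select E,IQ (d=19); attach at lengths (19/2, 11/2); label the merged cluster EIQ
  updated: d(A,EIQ)=91/3, d(DG,EIQ)=97/3, d(EIQ,FV)=169/6
iteration 5: select EIQ,FV (d=169/6); attach at lengths (55/12, 151/12); label the merged cluster EFIQV
  updated: d(A,EFIQV)=156/5, d(DG,EFIQV)=157/5
iteration 6: select A,DG (d=61/2); attach at lengths (61/4, 41/4); label the merged cluster ADG
  updated: d(ADG,EFIQV)=94/3
iteration 7: select ADG,EFIQV (d=94/3); attach at lengths (5/12, 19/12); label the merged cluster ADEFGIQV
final tree: ((A:61/4,(D:5,G:5):41/4):5/12,((E:19/2,(I:4,Q:4):11/2):55/12,(F:3/2,V:3/2):151/12):19/12)
total length: 242/3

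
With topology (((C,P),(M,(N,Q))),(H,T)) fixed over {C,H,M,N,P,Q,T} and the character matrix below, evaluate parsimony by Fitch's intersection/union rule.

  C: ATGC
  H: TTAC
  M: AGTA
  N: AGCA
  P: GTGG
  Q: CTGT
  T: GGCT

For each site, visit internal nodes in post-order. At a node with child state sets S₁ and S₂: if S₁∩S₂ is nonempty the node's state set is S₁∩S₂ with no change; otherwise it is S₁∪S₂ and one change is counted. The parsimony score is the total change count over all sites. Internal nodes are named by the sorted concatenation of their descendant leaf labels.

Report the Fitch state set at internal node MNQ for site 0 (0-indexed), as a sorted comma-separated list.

A

site 0, node CP: C={A} ∪ P={G} → {A,G} (+1)
site 0, node NQ: N={A} ∪ Q={C} → {A,C} (+1)
site 0, node MNQ: M={A} ∩ NQ={A,C} → {A} (+0)
site 0, node CMNPQ: CP={A,G} ∩ MNQ={A} → {A} (+0)
site 0, node HT: H={T} ∪ T={G} → {G,T} (+1)
site 0, node CHMNPQT: CMNPQ={A} ∪ HT={G,T} → {A,G,T} (+1)
site 1, node CP: C={T} ∩ P={T} → {T} (+0)
site 1, node NQ: N={G} ∪ Q={T} → {G,T} (+1)
site 1, node MNQ: M={G} ∩ NQ={G,T} → {G} (+0)
site 1, node CMNPQ: CP={T} ∪ MNQ={G} → {G,T} (+1)
site 1, node HT: H={T} ∪ T={G} → {G,T} (+1)
site 1, node CHMNPQT: CMNPQ={G,T} ∩ HT={G,T} → {G,T} (+0)
site 2, node CP: C={G} ∩ P={G} → {G} (+0)
site 2, node NQ: N={C} ∪ Q={G} → {C,G} (+1)
site 2, node MNQ: M={T} ∪ NQ={C,G} → {C,G,T} (+1)
site 2, node CMNPQ: CP={G} ∩ MNQ={C,G,T} → {G} (+0)
site 2, node HT: H={A} ∪ T={C} → {A,C} (+1)
site 2, node CHMNPQT: CMNPQ={G} ∪ HT={A,C} → {A,C,G} (+1)
site 3, node CP: C={C} ∪ P={G} → {C,G} (+1)
site 3, node NQ: N={A} ∪ Q={T} → {A,T} (+1)
site 3, node MNQ: M={A} ∩ NQ={A,T} → {A} (+0)
site 3, node CMNPQ: CP={C,G} ∪ MNQ={A} → {A,C,G} (+1)
site 3, node HT: H={C} ∪ T={T} → {C,T} (+1)
site 3, node CHMNPQT: CMNPQ={A,C,G} ∩ HT={C,T} → {C} (+0)
per-site changes: [4, 3, 4, 4]; total = 15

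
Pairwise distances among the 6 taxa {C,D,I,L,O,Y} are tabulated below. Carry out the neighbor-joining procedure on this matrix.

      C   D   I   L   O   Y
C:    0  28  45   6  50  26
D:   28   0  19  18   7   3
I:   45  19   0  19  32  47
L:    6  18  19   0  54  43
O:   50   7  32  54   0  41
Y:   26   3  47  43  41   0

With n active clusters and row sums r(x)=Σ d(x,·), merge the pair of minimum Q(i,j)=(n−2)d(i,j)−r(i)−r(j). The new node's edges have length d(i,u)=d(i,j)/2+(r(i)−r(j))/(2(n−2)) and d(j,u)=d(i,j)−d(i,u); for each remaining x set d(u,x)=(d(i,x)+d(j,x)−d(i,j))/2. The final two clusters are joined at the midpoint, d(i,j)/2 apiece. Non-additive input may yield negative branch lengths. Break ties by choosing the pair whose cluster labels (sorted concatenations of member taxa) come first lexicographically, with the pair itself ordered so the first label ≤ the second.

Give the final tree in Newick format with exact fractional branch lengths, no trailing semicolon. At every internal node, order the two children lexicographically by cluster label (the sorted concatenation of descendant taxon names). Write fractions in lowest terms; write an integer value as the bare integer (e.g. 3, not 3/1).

(((((C:39/8,L:9/8):179/12,I:169/12):135/16,O:281/16):79/16,D:-191/16):239/32,Y:239/32)

step 1: merge (C,L) at d=6, Q=-271; branch lengths C→39/8, L→9/8; new cluster CL
  updated: d(CL,D)=20, d(CL,I)=29, d(CL,O)=49, d(CL,Y)=63/2
step 2: merge (CL,I) at d=29, Q=-339/2; branch lengths CL→179/12, I→169/12; new cluster CIL
  updated: d(CIL,D)=5, d(CIL,O)=26, d(CIL,Y)=99/4
step 3: merge (CIL,O) at d=26, Q=-311/4; branch lengths CIL→135/16, O→281/16; new cluster CILO
  updated: d(CILO,D)=-7, d(CILO,Y)=159/8
step 4: merge (CILO,D) at d=-7, Q=-127/8; branch lengths CILO→79/16, D→-191/16; new cluster CDILO
  updated: d(CDILO,Y)=239/16
step 5: merge (CDILO,Y) at d=239/16; branch lengths CDILO→239/32, Y→239/32; new cluster CDILOY
final tree: (((((C:39/8,L:9/8):179/12,I:169/12):135/16,O:281/16):79/16,D:-191/16):239/32,Y:239/32)
total length: 1103/16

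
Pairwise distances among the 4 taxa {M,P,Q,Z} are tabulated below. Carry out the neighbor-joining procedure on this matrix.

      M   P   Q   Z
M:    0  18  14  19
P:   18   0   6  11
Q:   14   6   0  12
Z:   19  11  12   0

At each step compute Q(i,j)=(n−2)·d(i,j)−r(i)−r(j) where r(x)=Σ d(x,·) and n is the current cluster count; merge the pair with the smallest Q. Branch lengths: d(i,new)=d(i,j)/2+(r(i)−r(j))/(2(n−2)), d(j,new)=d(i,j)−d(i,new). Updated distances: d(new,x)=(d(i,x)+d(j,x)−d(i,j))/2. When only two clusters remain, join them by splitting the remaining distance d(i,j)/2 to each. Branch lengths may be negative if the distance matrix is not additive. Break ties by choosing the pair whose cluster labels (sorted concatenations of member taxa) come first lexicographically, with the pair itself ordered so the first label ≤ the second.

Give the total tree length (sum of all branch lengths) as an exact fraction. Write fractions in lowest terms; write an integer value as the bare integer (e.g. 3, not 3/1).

1. join M+Q (d=14, Q=-55) ⇒ MQ; edges |M|=47/4, |Q|=9/4
  updated: d(MQ,P)=5, d(MQ,Z)=17/2
2. join MQ+P (d=5, Q=-49/2) ⇒ MPQ; edges |MQ|=5/4, |P|=15/4
  updated: d(MPQ,Z)=29/4
3. join MPQ+Z (d=29/4) ⇒ MPQZ; edges |MPQ|=29/8, |Z|=29/8
final tree: (((M:47/4,Q:9/4):5/4,P:15/4):29/8,Z:29/8)
total length: 105/4

105/4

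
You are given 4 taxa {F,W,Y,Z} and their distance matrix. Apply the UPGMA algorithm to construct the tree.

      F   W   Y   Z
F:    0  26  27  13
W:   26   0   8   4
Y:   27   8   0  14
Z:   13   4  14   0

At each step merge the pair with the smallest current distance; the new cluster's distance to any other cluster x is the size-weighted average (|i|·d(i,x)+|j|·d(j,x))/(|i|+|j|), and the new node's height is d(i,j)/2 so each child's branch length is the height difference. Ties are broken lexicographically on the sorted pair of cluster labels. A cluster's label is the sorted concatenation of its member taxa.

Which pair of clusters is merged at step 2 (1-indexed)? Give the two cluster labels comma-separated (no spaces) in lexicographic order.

WZ,Y

step 1: merge (W,Z) at d=4; branch lengths W→2, Z→2; new cluster WZ
  updated: d(F,WZ)=39/2, d(WZ,Y)=11
step 2: merge (WZ,Y) at d=11; branch lengths WZ→7/2, Y→11/2; new cluster WYZ
  updated: d(F,WYZ)=22
step 3: merge (F,WYZ) at d=22; branch lengths F→11, WYZ→11/2; new cluster FWYZ
final tree: (F:11,((W:2,Z:2):7/2,Y:11/2):11/2)
total length: 59/2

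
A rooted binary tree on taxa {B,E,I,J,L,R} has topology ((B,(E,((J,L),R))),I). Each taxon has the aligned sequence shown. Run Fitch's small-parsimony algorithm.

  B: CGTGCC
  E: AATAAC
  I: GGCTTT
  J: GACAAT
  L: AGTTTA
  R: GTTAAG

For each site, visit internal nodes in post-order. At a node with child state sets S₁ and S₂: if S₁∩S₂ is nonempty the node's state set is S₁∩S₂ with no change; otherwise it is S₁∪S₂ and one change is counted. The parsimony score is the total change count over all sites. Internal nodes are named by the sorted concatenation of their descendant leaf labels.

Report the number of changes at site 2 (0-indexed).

2

[col 0] JL: children J:{G}, L:{A} ∪→ {A,G}; cost 1
[col 0] JLR: children JL:{A,G}, R:{G} ∩→ {G}; cost 0
[col 0] EJLR: children E:{A}, JLR:{G} ∪→ {A,G}; cost 1
[col 0] BEJLR: children B:{C}, EJLR:{A,G} ∪→ {A,C,G}; cost 1
[col 0] BEIJLR: children BEJLR:{A,C,G}, I:{G} ∩→ {G}; cost 0
[col 1] JL: children J:{A}, L:{G} ∪→ {A,G}; cost 1
[col 1] JLR: children JL:{A,G}, R:{T} ∪→ {A,G,T}; cost 1
[col 1] EJLR: children E:{A}, JLR:{A,G,T} ∩→ {A}; cost 0
[col 1] BEJLR: children B:{G}, EJLR:{A} ∪→ {A,G}; cost 1
[col 1] BEIJLR: children BEJLR:{A,G}, I:{G} ∩→ {G}; cost 0
[col 2] JL: children J:{C}, L:{T} ∪→ {C,T}; cost 1
[col 2] JLR: children JL:{C,T}, R:{T} ∩→ {T}; cost 0
[col 2] EJLR: children E:{T}, JLR:{T} ∩→ {T}; cost 0
[col 2] BEJLR: children B:{T}, EJLR:{T} ∩→ {T}; cost 0
[col 2] BEIJLR: children BEJLR:{T}, I:{C} ∪→ {C,T}; cost 1
[col 3] JL: children J:{A}, L:{T} ∪→ {A,T}; cost 1
[col 3] JLR: children JL:{A,T}, R:{A} ∩→ {A}; cost 0
[col 3] EJLR: children E:{A}, JLR:{A} ∩→ {A}; cost 0
[col 3] BEJLR: children B:{G}, EJLR:{A} ∪→ {A,G}; cost 1
[col 3] BEIJLR: children BEJLR:{A,G}, I:{T} ∪→ {A,G,T}; cost 1
[col 4] JL: children J:{A}, L:{T} ∪→ {A,T}; cost 1
[col 4] JLR: children JL:{A,T}, R:{A} ∩→ {A}; cost 0
[col 4] EJLR: children E:{A}, JLR:{A} ∩→ {A}; cost 0
[col 4] BEJLR: children B:{C}, EJLR:{A} ∪→ {A,C}; cost 1
[col 4] BEIJLR: children BEJLR:{A,C}, I:{T} ∪→ {A,C,T}; cost 1
[col 5] JL: children J:{T}, L:{A} ∪→ {A,T}; cost 1
[col 5] JLR: children JL:{A,T}, R:{G} ∪→ {A,G,T}; cost 1
[col 5] EJLR: children E:{C}, JLR:{A,G,T} ∪→ {A,C,G,T}; cost 1
[col 5] BEJLR: children B:{C}, EJLR:{A,C,G,T} ∩→ {C}; cost 0
[col 5] BEIJLR: children BEJLR:{C}, I:{T} ∪→ {C,T}; cost 1
per-site changes: [3, 3, 2, 3, 3, 4]; total = 18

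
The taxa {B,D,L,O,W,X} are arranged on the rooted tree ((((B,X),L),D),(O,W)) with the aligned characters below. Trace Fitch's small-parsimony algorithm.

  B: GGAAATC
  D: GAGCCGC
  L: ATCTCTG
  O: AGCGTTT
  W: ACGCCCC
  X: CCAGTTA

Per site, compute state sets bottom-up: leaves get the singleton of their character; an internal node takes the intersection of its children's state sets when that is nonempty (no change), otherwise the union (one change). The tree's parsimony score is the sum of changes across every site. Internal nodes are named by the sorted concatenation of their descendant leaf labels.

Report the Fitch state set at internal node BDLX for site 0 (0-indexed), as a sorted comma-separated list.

BX@0: {G} ∪ {C} = {C,G} (union, +1)
BLX@0: {C,G} ∪ {A} = {A,C,G} (union, +1)
BDLX@0: {A,C,G} ∩ {G} = {G} (intersection, +0)
OW@0: {A} ∩ {A} = {A} (intersection, +0)
BDLOWX@0: {G} ∪ {A} = {A,G} (union, +1)
BX@1: {G} ∪ {C} = {C,G} (union, +1)
BLX@1: {C,G} ∪ {T} = {C,G,T} (union, +1)
BDLX@1: {C,G,T} ∪ {A} = {A,C,G,T} (union, +1)
OW@1: {G} ∪ {C} = {C,G} (union, +1)
BDLOWX@1: {A,C,G,T} ∩ {C,G} = {C,G} (intersection, +0)
BX@2: {A} ∩ {A} = {A} (intersection, +0)
BLX@2: {A} ∪ {C} = {A,C} (union, +1)
BDLX@2: {A,C} ∪ {G} = {A,C,G} (union, +1)
OW@2: {C} ∪ {G} = {C,G} (union, +1)
BDLOWX@2: {A,C,G} ∩ {C,G} = {C,G} (intersection, +0)
BX@3: {A} ∪ {G} = {A,G} (union, +1)
BLX@3: {A,G} ∪ {T} = {A,G,T} (union, +1)
BDLX@3: {A,G,T} ∪ {C} = {A,C,G,T} (union, +1)
OW@3: {G} ∪ {C} = {C,G} (union, +1)
BDLOWX@3: {A,C,G,T} ∩ {C,G} = {C,G} (intersection, +0)
BX@4: {A} ∪ {T} = {A,T} (union, +1)
BLX@4: {A,T} ∪ {C} = {A,C,T} (union, +1)
BDLX@4: {A,C,T} ∩ {C} = {C} (intersection, +0)
OW@4: {T} ∪ {C} = {C,T} (union, +1)
BDLOWX@4: {C} ∩ {C,T} = {C} (intersection, +0)
BX@5: {T} ∩ {T} = {T} (intersection, +0)
BLX@5: {T} ∩ {T} = {T} (intersection, +0)
BDLX@5: {T} ∪ {G} = {G,T} (union, +1)
OW@5: {T} ∪ {C} = {C,T} (union, +1)
BDLOWX@5: {G,T} ∩ {C,T} = {T} (intersection, +0)
BX@6: {C} ∪ {A} = {A,C} (union, +1)
BLX@6: {A,C} ∪ {G} = {A,C,G} (union, +1)
BDLX@6: {A,C,G} ∩ {C} = {C} (intersection, +0)
OW@6: {T} ∪ {C} = {C,T} (union, +1)
BDLOWX@6: {C} ∩ {C,T} = {C} (intersection, +0)
per-site changes: [3, 4, 3, 4, 3, 2, 3]; total = 22

G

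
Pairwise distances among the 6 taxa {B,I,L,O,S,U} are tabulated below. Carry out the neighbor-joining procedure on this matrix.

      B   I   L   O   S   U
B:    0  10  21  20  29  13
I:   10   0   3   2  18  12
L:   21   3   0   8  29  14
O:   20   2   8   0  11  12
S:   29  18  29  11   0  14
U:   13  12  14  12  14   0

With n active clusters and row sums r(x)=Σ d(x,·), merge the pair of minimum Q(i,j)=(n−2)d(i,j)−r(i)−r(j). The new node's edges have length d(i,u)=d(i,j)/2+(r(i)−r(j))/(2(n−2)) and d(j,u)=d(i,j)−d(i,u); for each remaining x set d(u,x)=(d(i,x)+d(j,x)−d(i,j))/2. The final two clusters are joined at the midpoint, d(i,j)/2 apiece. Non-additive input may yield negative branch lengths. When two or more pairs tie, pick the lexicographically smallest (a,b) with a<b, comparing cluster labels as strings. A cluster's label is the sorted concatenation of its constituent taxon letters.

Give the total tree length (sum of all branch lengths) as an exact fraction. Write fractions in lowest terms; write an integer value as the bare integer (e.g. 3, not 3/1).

1. join O+S (d=11, Q=-110) ⇒ OS; edges |O|=-1/2, |S|=23/2
  updated: d(B,OS)=19, d(I,OS)=9/2, d(L,OS)=13, d(OS,U)=15/2
2. join I+L (d=3, Q=-143/2) ⇒ IL; edges |I|=-25/12, |L|=61/12
  updated: d(B,IL)=14, d(IL,OS)=29/4, d(IL,U)=23/2
3. join B+U (d=13, Q=-52) ⇒ BU; edges |B|=10, |U|=3
  updated: d(BU,IL)=25/4, d(BU,OS)=27/4
4. join BU+IL (d=25/4, Q=-81/4) ⇒ BILU; edges |BU|=23/8, |IL|=27/8
  updated: d(BILU,OS)=31/8
5. join BILU+OS (d=31/8) ⇒ BILOSU; edges |BILU|=31/16, |OS|=31/16
final tree: (((B:10,U:3):23/8,(I:-25/12,L:61/12):27/8):31/16,(O:-1/2,S:23/2):31/16)
total length: 297/8

297/8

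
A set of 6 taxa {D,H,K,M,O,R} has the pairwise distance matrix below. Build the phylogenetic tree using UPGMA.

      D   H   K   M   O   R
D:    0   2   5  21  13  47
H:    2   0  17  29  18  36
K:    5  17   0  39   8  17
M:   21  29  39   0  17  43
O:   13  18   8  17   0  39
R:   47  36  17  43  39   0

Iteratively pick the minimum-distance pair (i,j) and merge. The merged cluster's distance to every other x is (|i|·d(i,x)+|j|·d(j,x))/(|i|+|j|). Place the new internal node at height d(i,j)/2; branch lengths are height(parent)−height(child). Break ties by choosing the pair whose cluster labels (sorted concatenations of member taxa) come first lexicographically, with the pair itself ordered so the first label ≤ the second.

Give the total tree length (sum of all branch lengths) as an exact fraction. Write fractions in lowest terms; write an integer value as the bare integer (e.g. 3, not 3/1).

1. join D+H (d=2) ⇒ DH; edges |D|=1, |H|=1
  updated: d(DH,K)=11, d(DH,M)=25, d(DH,O)=31/2, d(DH,R)=83/2
2. join K+O (d=8) ⇒ KO; edges |K|=4, |O|=4
  updated: d(DH,KO)=53/4, d(KO,M)=28, d(KO,R)=28
3. join DH+KO (d=53/4) ⇒ DHKO; edges |DH|=45/8, |KO|=21/8
  updated: d(DHKO,M)=53/2, d(DHKO,R)=139/4
4. join DHKO+M (d=53/2) ⇒ DHKMO; edges |DHKO|=53/8, |M|=53/4
  updated: d(DHKMO,R)=182/5
5. join DHKMO+R (d=182/5) ⇒ DHKMOR; edges |DHKMO|=99/20, |R|=91/5
final tree: ((((D:1,H:1):45/8,(K:4,O:4):21/8):53/8,M:53/4):99/20,R:91/5)
total length: 2451/40

2451/40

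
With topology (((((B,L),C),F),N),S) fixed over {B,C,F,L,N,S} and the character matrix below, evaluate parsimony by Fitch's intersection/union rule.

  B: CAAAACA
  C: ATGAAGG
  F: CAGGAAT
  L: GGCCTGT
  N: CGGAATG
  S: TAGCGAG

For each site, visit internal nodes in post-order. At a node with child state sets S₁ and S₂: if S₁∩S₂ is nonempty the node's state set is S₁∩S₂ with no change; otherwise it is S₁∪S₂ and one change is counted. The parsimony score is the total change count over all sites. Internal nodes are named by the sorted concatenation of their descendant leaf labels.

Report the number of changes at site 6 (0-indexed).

BL@0: {C} ∪ {G} = {C,G} (union, +1)
BCL@0: {C,G} ∪ {A} = {A,C,G} (union, +1)
BCFL@0: {A,C,G} ∩ {C} = {C} (intersection, +0)
BCFLN@0: {C} ∩ {C} = {C} (intersection, +0)
BCFLNS@0: {C} ∪ {T} = {C,T} (union, +1)
BL@1: {A} ∪ {G} = {A,G} (union, +1)
BCL@1: {A,G} ∪ {T} = {A,G,T} (union, +1)
BCFL@1: {A,G,T} ∩ {A} = {A} (intersection, +0)
BCFLN@1: {A} ∪ {G} = {A,G} (union, +1)
BCFLNS@1: {A,G} ∩ {A} = {A} (intersection, +0)
BL@2: {A} ∪ {C} = {A,C} (union, +1)
BCL@2: {A,C} ∪ {G} = {A,C,G} (union, +1)
BCFL@2: {A,C,G} ∩ {G} = {G} (intersection, +0)
BCFLN@2: {G} ∩ {G} = {G} (intersection, +0)
BCFLNS@2: {G} ∩ {G} = {G} (intersection, +0)
BL@3: {A} ∪ {C} = {A,C} (union, +1)
BCL@3: {A,C} ∩ {A} = {A} (intersection, +0)
BCFL@3: {A} ∪ {G} = {A,G} (union, +1)
BCFLN@3: {A,G} ∩ {A} = {A} (intersection, +0)
BCFLNS@3: {A} ∪ {C} = {A,C} (union, +1)
BL@4: {A} ∪ {T} = {A,T} (union, +1)
BCL@4: {A,T} ∩ {A} = {A} (intersection, +0)
BCFL@4: {A} ∩ {A} = {A} (intersection, +0)
BCFLN@4: {A} ∩ {A} = {A} (intersection, +0)
BCFLNS@4: {A} ∪ {G} = {A,G} (union, +1)
BL@5: {C} ∪ {G} = {C,G} (union, +1)
BCL@5: {C,G} ∩ {G} = {G} (intersection, +0)
BCFL@5: {G} ∪ {A} = {A,G} (union, +1)
BCFLN@5: {A,G} ∪ {T} = {A,G,T} (union, +1)
BCFLNS@5: {A,G,T} ∩ {A} = {A} (intersection, +0)
BL@6: {A} ∪ {T} = {A,T} (union, +1)
BCL@6: {A,T} ∪ {G} = {A,G,T} (union, +1)
BCFL@6: {A,G,T} ∩ {T} = {T} (intersection, +0)
BCFLN@6: {T} ∪ {G} = {G,T} (union, +1)
BCFLNS@6: {G,T} ∩ {G} = {G} (intersection, +0)
per-site changes: [3, 3, 2, 3, 2, 3, 3]; total = 19

3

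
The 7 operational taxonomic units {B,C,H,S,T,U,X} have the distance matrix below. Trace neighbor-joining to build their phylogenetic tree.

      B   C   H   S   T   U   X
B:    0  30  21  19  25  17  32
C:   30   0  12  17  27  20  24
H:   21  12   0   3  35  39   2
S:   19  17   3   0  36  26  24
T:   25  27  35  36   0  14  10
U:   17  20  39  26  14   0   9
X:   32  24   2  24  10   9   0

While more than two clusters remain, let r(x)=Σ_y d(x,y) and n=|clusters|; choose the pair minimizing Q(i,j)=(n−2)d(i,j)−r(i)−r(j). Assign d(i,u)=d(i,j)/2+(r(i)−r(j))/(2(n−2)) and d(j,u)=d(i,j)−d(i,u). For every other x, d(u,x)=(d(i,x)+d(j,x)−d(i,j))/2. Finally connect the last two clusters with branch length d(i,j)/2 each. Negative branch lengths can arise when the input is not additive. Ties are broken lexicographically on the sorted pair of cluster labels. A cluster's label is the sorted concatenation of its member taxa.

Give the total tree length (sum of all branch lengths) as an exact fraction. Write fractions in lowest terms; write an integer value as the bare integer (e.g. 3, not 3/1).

1797/32

step 1: merge (H,S) at d=3, Q=-222; branch lengths H→1/5, S→14/5; new cluster HS
  updated: d(B,HS)=37/2, d(C,HS)=13, d(HS,T)=34, d(HS,U)=31, d(HS,X)=23/2
step 2: merge (C,HS) at d=13, Q=-170; branch lengths C→29/4, HS→23/4; new cluster CHS
  updated: d(B,CHS)=71/4, d(CHS,T)=24, d(CHS,U)=19, d(CHS,X)=45/4
step 3: merge (B,CHS) at d=71/4, Q=-221/2; branch lengths B→73/6, CHS→67/12; new cluster BCHS
  updated: d(BCHS,T)=125/8, d(BCHS,U)=73/8, d(BCHS,X)=51/4
step 4: merge (BCHS,U) at d=73/8, Q=-411/8; branch lengths BCHS→189/32, U→103/32; new cluster BCHSU
  updated: d(BCHSU,T)=41/4, d(BCHSU,X)=101/16
step 5: merge (BCHSU,T) at d=41/4, Q=-425/16; branch lengths BCHSU→105/32, T→223/32; new cluster BCHSTU
  updated: d(BCHSTU,X)=97/32
step 6: merge (BCHSTU,X) at d=97/32; branch lengths BCHSTU→97/64, X→97/64; new cluster BCHSTUX
final tree: ((((B:73/6,(C:29/4,(H:1/5,S:14/5):23/4):67/12):189/32,U:103/32):105/32,T:223/32):97/64,X:97/64)
total length: 1797/32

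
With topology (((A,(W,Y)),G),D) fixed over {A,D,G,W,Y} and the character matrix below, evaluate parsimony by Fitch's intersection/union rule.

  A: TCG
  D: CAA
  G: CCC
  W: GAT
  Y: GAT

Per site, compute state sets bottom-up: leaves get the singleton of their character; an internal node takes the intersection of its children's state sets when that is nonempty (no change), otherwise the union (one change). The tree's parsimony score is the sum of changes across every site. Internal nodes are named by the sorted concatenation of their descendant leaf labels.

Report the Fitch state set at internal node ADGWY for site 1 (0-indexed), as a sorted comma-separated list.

A,C

[col 0] WY: children W:{G}, Y:{G} ∩→ {G}; cost 0
[col 0] AWY: children A:{T}, WY:{G} ∪→ {G,T}; cost 1
[col 0] AGWY: children AWY:{G,T}, G:{C} ∪→ {C,G,T}; cost 1
[col 0] ADGWY: children AGWY:{C,G,T}, D:{C} ∩→ {C}; cost 0
[col 1] WY: children W:{A}, Y:{A} ∩→ {A}; cost 0
[col 1] AWY: children A:{C}, WY:{A} ∪→ {A,C}; cost 1
[col 1] AGWY: children AWY:{A,C}, G:{C} ∩→ {C}; cost 0
[col 1] ADGWY: children AGWY:{C}, D:{A} ∪→ {A,C}; cost 1
[col 2] WY: children W:{T}, Y:{T} ∩→ {T}; cost 0
[col 2] AWY: children A:{G}, WY:{T} ∪→ {G,T}; cost 1
[col 2] AGWY: children AWY:{G,T}, G:{C} ∪→ {C,G,T}; cost 1
[col 2] ADGWY: children AGWY:{C,G,T}, D:{A} ∪→ {A,C,G,T}; cost 1
per-site changes: [2, 2, 3]; total = 7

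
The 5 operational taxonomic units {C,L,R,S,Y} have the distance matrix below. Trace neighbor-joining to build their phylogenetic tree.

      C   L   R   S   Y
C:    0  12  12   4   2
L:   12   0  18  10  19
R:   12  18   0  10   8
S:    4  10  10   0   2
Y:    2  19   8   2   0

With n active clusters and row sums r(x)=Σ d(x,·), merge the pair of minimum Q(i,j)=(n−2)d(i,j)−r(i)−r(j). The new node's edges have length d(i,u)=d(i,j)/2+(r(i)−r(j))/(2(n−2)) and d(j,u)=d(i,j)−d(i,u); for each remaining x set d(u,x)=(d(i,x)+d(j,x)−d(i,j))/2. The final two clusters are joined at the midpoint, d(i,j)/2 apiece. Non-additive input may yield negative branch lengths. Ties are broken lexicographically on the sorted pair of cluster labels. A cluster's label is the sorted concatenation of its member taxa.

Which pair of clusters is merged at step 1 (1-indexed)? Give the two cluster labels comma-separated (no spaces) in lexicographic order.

1. join C+Y (d=2, Q=-55) ⇒ CY; edges |C|=5/6, |Y|=7/6
  updated: d(CY,L)=29/2, d(CY,R)=9, d(CY,S)=2
2. join CY+R (d=9, Q=-89/2) ⇒ CRY; edges |CY|=13/8, |R|=59/8
  updated: d(CRY,L)=47/4, d(CRY,S)=3/2
3. join CRY+L (d=47/4, Q=-93/4) ⇒ CLRY; edges |CRY|=13/8, |L|=81/8
  updated: d(CLRY,S)=-1/8
4. join CLRY+S (d=-1/8) ⇒ CLRSY; edges |CLRY|=-1/16, |S|=-1/16
final tree: ((((C:5/6,Y:7/6):13/8,R:59/8):13/8,L:81/8):-1/16,S:-1/16)
total length: 181/8

C,Y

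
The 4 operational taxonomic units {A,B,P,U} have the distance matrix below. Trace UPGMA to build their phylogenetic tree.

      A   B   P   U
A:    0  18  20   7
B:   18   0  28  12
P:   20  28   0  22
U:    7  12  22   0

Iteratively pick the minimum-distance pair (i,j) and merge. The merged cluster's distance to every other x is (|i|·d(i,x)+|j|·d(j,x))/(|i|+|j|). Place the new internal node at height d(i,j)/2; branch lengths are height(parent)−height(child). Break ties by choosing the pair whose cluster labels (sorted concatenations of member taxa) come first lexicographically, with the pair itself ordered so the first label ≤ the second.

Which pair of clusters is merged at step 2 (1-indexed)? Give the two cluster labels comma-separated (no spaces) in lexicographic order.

AU,B

1. join A+U (d=7) ⇒ AU; edges |A|=7/2, |U|=7/2
  updated: d(AU,B)=15, d(AU,P)=21
2. join AU+B (d=15) ⇒ ABU; edges |AU|=4, |B|=15/2
  updated: d(ABU,P)=70/3
3. join ABU+P (d=70/3) ⇒ ABPU; edges |ABU|=25/6, |P|=35/3
final tree: (((A:7/2,U:7/2):4,B:15/2):25/6,P:35/3)
total length: 103/3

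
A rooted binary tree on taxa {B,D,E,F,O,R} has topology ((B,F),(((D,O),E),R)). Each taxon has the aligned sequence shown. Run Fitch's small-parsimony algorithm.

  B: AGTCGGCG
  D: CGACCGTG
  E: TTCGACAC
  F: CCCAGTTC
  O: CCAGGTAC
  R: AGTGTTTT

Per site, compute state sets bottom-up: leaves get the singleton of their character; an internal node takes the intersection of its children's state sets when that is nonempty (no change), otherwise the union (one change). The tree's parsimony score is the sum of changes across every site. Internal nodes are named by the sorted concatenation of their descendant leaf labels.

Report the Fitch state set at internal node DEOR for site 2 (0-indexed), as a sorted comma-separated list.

A,C,T

BF@0: {A} ∪ {C} = {A,C} (union, +1)
DO@0: {C} ∩ {C} = {C} (intersection, +0)
DEO@0: {C} ∪ {T} = {C,T} (union, +1)
DEOR@0: {C,T} ∪ {A} = {A,C,T} (union, +1)
BDEFOR@0: {A,C} ∩ {A,C,T} = {A,C} (intersection, +0)
BF@1: {G} ∪ {C} = {C,G} (union, +1)
DO@1: {G} ∪ {C} = {C,G} (union, +1)
DEO@1: {C,G} ∪ {T} = {C,G,T} (union, +1)
DEOR@1: {C,G,T} ∩ {G} = {G} (intersection, +0)
BDEFOR@1: {C,G} ∩ {G} = {G} (intersection, +0)
BF@2: {T} ∪ {C} = {C,T} (union, +1)
DO@2: {A} ∩ {A} = {A} (intersection, +0)
DEO@2: {A} ∪ {C} = {A,C} (union, +1)
DEOR@2: {A,C} ∪ {T} = {A,C,T} (union, +1)
BDEFOR@2: {C,T} ∩ {A,C,T} = {C,T} (intersection, +0)
BF@3: {C} ∪ {A} = {A,C} (union, +1)
DO@3: {C} ∪ {G} = {C,G} (union, +1)
DEO@3: {C,G} ∩ {G} = {G} (intersection, +0)
DEOR@3: {G} ∩ {G} = {G} (intersection, +0)
BDEFOR@3: {A,C} ∪ {G} = {A,C,G} (union, +1)
BF@4: {G} ∩ {G} = {G} (intersection, +0)
DO@4: {C} ∪ {G} = {C,G} (union, +1)
DEO@4: {C,G} ∪ {A} = {A,C,G} (union, +1)
DEOR@4: {A,C,G} ∪ {T} = {A,C,G,T} (union, +1)
BDEFOR@4: {G} ∩ {A,C,G,T} = {G} (intersection, +0)
BF@5: {G} ∪ {T} = {G,T} (union, +1)
DO@5: {G} ∪ {T} = {G,T} (union, +1)
DEO@5: {G,T} ∪ {C} = {C,G,T} (union, +1)
DEOR@5: {C,G,T} ∩ {T} = {T} (intersection, +0)
BDEFOR@5: {G,T} ∩ {T} = {T} (intersection, +0)
BF@6: {C} ∪ {T} = {C,T} (union, +1)
DO@6: {T} ∪ {A} = {A,T} (union, +1)
DEO@6: {A,T} ∩ {A} = {A} (intersection, +0)
DEOR@6: {A} ∪ {T} = {A,T} (union, +1)
BDEFOR@6: {C,T} ∩ {A,T} = {T} (intersection, +0)
BF@7: {G} ∪ {C} = {C,G} (union, +1)
DO@7: {G} ∪ {C} = {C,G} (union, +1)
DEO@7: {C,G} ∩ {C} = {C} (intersection, +0)
DEOR@7: {C} ∪ {T} = {C,T} (union, +1)
BDEFOR@7: {C,G} ∩ {C,T} = {C} (intersection, +0)
per-site changes: [3, 3, 3, 3, 3, 3, 3, 3]; total = 24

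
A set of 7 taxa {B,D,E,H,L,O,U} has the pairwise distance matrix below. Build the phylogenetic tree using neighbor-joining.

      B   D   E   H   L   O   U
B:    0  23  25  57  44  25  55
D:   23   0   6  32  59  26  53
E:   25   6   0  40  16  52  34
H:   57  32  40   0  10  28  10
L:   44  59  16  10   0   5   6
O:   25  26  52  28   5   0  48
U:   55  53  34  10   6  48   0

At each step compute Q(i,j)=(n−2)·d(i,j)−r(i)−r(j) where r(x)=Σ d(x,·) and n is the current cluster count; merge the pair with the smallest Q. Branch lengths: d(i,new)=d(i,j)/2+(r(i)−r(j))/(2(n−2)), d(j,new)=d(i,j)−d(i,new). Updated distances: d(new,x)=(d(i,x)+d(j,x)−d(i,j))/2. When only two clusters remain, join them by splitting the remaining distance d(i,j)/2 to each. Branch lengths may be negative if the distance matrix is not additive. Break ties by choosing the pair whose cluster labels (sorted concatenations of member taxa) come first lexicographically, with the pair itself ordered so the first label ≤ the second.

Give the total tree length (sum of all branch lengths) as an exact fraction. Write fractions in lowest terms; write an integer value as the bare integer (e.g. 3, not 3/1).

2333/32

step 1: merge (D,E) at d=6, Q=-342; branch lengths D→28/5, E→2/5; new cluster DE
  updated: d(B,DE)=21, d(DE,H)=33, d(DE,L)=69/2, d(DE,O)=36, d(DE,U)=81/2
step 2: merge (B,DE) at d=21, Q=-283; branch lengths B→121/8, DE→47/8; new cluster BDE
  updated: d(BDE,H)=69/2, d(BDE,L)=115/4, d(BDE,O)=20, d(BDE,U)=149/4
step 3: merge (BDE,O) at d=20, Q=-323/2; branch lengths BDE→53/4, O→27/4; new cluster BDEO
  updated: d(BDEO,H)=85/4, d(BDEO,L)=55/8, d(BDEO,U)=261/8
step 4: merge (BDEO,L) at d=55/8, Q=-559/8; branch lengths BDEO→413/32, L→-193/32; new cluster BDELO
  updated: d(BDELO,H)=195/16, d(BDELO,U)=127/8
step 5: merge (BDELO,H) at d=195/16, Q=-609/16; branch lengths BDELO→289/32, H→101/32; new cluster BDEHLO
  updated: d(BDEHLO,U)=219/32
step 6: merge (BDEHLO,U) at d=219/32; branch lengths BDEHLO→219/64, U→219/64; new cluster BDEHLOU
final tree: (((((B:121/8,(D:28/5,E:2/5):47/8):53/4,O:27/4):413/32,L:-193/32):289/32,H:101/32):219/64,U:219/64)
total length: 2333/32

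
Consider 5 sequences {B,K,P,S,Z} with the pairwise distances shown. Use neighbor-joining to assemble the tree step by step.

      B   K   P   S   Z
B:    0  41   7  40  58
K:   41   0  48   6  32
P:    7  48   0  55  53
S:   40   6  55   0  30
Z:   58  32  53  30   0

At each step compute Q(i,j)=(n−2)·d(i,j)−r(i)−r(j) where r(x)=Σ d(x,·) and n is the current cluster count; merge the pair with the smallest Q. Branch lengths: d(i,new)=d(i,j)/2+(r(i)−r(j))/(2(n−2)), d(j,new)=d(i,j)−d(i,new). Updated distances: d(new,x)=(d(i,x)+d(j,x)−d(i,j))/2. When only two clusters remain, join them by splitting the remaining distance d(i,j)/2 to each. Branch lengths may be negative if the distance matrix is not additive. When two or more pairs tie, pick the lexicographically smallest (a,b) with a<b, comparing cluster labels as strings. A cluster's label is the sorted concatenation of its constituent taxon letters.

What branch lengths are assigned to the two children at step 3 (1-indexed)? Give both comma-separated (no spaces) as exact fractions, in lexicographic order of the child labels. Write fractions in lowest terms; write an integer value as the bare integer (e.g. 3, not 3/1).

31/4,11/4

iteration 1: select B,P (d=7, Q=-288); attach at lengths (2/3, 19/3); label the merged cluster BP
  updated: d(BP,K)=41, d(BP,S)=44, d(BP,Z)=52
iteration 2: select BP,Z (d=52, Q=-147); attach at lengths (127/4, 81/4); label the merged cluster BPZ
  updated: d(BPZ,K)=21/2, d(BPZ,S)=11
iteration 3: select BPZ,K (d=21/2, Q=-55/2); attach at lengths (31/4, 11/4); label the merged cluster BKPZ
  updated: d(BKPZ,S)=13/4
iteration 4: select BKPZ,S (d=13/4); attach at lengths (13/8, 13/8); label the merged cluster BKPSZ
final tree: ((((B:2/3,P:19/3):127/4,Z:81/4):31/4,K:11/4):13/8,S:13/8)
total length: 291/4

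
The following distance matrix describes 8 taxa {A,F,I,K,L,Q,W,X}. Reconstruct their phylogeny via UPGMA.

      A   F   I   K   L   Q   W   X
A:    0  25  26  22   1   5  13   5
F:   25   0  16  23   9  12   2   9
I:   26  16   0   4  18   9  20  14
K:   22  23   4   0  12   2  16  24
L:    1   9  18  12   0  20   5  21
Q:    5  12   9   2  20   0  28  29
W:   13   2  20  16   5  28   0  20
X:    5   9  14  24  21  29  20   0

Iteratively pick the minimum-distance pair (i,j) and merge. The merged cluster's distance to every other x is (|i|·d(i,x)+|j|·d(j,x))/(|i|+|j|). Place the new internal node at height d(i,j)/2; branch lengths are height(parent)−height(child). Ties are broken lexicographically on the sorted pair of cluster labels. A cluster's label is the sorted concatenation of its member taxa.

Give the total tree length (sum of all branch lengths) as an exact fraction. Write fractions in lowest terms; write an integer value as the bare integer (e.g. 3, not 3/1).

305/8

1. join A+L (d=1) ⇒ AL; edges |A|=1/2, |L|=1/2
  updated: d(AL,F)=17, d(AL,I)=22, d(AL,K)=17, d(AL,Q)=25/2, d(AL,W)=9, d(AL,X)=13
2. join F+W (d=2) ⇒ FW; edges |F|=1, |W|=1
  updated: d(AL,FW)=13, d(FW,I)=18, d(FW,K)=39/2, d(FW,Q)=20, d(FW,X)=29/2
3. join K+Q (d=2) ⇒ KQ; edges |K|=1, |Q|=1
  updated: d(AL,KQ)=59/4, d(FW,KQ)=79/4, d(I,KQ)=13/2, d(KQ,X)=53/2
4. join I+KQ (d=13/2) ⇒ IKQ; edges |I|=13/4, |KQ|=9/4
  updated: d(AL,IKQ)=103/6, d(FW,IKQ)=115/6, d(IKQ,X)=67/3
5. join AL+FW (d=13) ⇒ AFLW; edges |AL|=6, |FW|=11/2
  updated: d(AFLW,IKQ)=109/6, d(AFLW,X)=55/4
6. join AFLW+X (d=55/4) ⇒ AFLWX; edges |AFLW|=3/8, |X|=55/8
  updated: d(AFLWX,IKQ)=19
7. join AFLWX+IKQ (d=19) ⇒ AFIKLQWX; edges |AFLWX|=21/8, |IKQ|=25/4
final tree: ((((A:1/2,L:1/2):6,(F:1,W:1):11/2):3/8,X:55/8):21/8,(I:13/4,(K:1,Q:1):9/4):25/4)
total length: 305/8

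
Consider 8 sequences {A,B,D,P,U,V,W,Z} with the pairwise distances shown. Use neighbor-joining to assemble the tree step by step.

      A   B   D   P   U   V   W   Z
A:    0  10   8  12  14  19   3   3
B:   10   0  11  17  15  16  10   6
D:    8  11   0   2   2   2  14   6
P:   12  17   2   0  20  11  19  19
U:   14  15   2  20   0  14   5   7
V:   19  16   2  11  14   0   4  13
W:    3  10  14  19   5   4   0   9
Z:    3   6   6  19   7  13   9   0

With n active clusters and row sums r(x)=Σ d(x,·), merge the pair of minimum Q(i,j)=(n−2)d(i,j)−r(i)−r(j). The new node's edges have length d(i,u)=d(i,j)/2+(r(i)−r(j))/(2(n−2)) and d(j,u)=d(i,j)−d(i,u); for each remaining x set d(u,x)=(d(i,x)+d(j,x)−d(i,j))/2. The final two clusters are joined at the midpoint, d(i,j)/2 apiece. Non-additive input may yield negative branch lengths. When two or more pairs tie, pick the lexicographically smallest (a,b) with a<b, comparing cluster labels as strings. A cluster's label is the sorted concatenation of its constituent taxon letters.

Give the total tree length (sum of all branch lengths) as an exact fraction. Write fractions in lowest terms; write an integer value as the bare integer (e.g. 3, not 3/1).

969/32

iteration 1: select D,P (d=2, Q=-133); attach at lengths (-43/12, 67/12); label the merged cluster DP
  updated: d(A,DP)=9, d(B,DP)=13, d(DP,U)=10, d(DP,V)=11/2, d(DP,W)=31/2, d(DP,Z)=23/2
iteration 2: select DP,V (d=11/2, Q=-217/2); attach at lengths (41/20, 69/20); label the merged cluster DPV
  updated: d(A,DPV)=45/4, d(B,DPV)=47/4, d(DPV,U)=37/4, d(DPV,W)=7, d(DPV,Z)=19/2
iteration 3: select U,W (d=5, Q=-257/4); attach at lengths (145/32, 15/32); label the merged cluster UW
  updated: d(A,UW)=6, d(B,UW)=10, d(DPV,UW)=45/8, d(UW,Z)=11/2
iteration 4: select DPV,UW (d=45/8, Q=-387/8); attach at lengths (223/48, 47/48); label the merged cluster DPUVW
  updated: d(A,DPUVW)=93/16, d(B,DPUVW)=129/16, d(DPUVW,Z)=75/16
iteration 5: select A,Z (d=3, Q=-53/2); attach at lengths (89/32, 7/32); label the merged cluster AZ
  updated: d(AZ,B)=13/2, d(AZ,DPUVW)=15/4
iteration 6: select AZ,B (d=13/2, Q=-293/16); attach at lengths (35/32, 173/32); label the merged cluster ABZ
  updated: d(ABZ,DPUVW)=85/32
iteration 7: select ABZ,DPUVW (d=85/32); attach at lengths (85/64, 85/64); label the merged cluster ABDPUVWZ
final tree: (((A:89/32,Z:7/32):35/32,B:173/32):85/64,(((D:-43/12,P:67/12):41/20,V:69/20):223/48,(U:145/32,W:15/32):47/48):85/64)
total length: 969/32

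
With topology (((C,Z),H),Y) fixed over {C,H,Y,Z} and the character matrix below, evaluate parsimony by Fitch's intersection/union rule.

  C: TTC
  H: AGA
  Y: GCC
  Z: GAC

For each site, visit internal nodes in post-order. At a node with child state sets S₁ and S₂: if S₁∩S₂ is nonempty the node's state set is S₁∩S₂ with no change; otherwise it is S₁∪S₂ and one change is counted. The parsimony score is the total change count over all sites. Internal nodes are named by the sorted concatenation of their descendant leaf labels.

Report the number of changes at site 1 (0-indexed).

CZ@0: {T} ∪ {G} = {G,T} (union, +1)
CHZ@0: {G,T} ∪ {A} = {A,G,T} (union, +1)
CHYZ@0: {A,G,T} ∩ {G} = {G} (intersection, +0)
CZ@1: {T} ∪ {A} = {A,T} (union, +1)
CHZ@1: {A,T} ∪ {G} = {A,G,T} (union, +1)
CHYZ@1: {A,G,T} ∪ {C} = {A,C,G,T} (union, +1)
CZ@2: {C} ∩ {C} = {C} (intersection, +0)
CHZ@2: {C} ∪ {A} = {A,C} (union, +1)
CHYZ@2: {A,C} ∩ {C} = {C} (intersection, +0)
per-site changes: [2, 3, 1]; total = 6

3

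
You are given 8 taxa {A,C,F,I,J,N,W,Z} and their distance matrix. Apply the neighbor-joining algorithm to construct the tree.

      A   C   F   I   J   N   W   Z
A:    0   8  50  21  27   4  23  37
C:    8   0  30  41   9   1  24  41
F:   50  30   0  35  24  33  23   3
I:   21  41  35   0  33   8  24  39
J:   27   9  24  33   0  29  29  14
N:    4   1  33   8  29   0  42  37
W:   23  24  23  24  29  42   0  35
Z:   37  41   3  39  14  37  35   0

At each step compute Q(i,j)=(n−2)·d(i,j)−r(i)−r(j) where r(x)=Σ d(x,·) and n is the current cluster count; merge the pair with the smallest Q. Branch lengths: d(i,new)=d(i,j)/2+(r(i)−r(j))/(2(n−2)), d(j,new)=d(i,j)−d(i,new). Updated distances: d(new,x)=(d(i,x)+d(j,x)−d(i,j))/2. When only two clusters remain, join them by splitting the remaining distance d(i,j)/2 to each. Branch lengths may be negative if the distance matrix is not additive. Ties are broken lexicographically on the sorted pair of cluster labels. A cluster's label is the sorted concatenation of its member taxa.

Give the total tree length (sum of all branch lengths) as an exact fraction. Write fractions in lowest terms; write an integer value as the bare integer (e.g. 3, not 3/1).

2245/32

1. join F+Z (d=3, Q=-386) ⇒ FZ; edges |F|=5/6, |Z|=13/6
  updated: d(A,FZ)=42, d(C,FZ)=34, d(FZ,I)=71/2, d(FZ,J)=35/2, d(FZ,N)=67/2, d(FZ,W)=55/2
2. join FZ+J (d=35/2, Q=-247) ⇒ FJZ; edges |FZ|=133/10, |J|=21/5
  updated: d(A,FJZ)=103/4, d(C,FJZ)=51/4, d(FJZ,I)=51/2, d(FJZ,N)=45/2, d(FJZ,W)=39/2
3. join I+N (d=8, Q=-165) ⇒ IN; edges |I|=37/4, |N|=-5/4
  updated: d(A,IN)=17/2, d(C,IN)=17, d(FJZ,IN)=20, d(IN,W)=29
4. join FJZ+W (d=39/2, Q=-115) ⇒ FJWZ; edges |FJZ|=41/6, |W|=38/3
  updated: d(A,FJWZ)=117/8, d(C,FJWZ)=69/8, d(FJWZ,IN)=59/4
5. join A+IN (d=17/2, Q=-435/8) ⇒ AIN; edges |A|=63/32, |IN|=209/32
  updated: d(AIN,C)=33/4, d(AIN,FJWZ)=167/16
6. join AIN+C (d=33/4, Q=-437/16) ⇒ ACIN; edges |AIN|=161/32, |C|=103/32
  updated: d(ACIN,FJWZ)=173/32
7. join ACIN+FJWZ (d=173/32) ⇒ ACFIJNWZ; edges |ACIN|=173/64, |FJWZ|=173/64
final tree: (((A:63/32,(I:37/4,N:-5/4):209/32):161/32,C:103/32):173/64,(((F:5/6,Z:13/6):133/10,J:21/5):41/6,W:38/3):173/64)
total length: 2245/32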